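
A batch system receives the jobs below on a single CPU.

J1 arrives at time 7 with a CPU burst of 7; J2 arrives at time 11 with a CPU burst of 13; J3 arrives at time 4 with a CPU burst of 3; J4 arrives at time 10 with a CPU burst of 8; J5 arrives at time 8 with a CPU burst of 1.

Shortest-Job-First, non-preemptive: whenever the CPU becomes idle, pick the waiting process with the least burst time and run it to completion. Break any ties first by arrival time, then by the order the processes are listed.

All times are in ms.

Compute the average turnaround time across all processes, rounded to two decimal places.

Timeline: | idle 0-4 | J3 4-7 | J1 7-14 | J5 14-15 | J4 15-23 | J2 23-36 |
Completion: J1=14  J2=36  J3=7  J4=23  J5=15
Turnaround (C−A): J1=7  J2=25  J3=3  J4=13  J5=7
Turnaround times: J1=7, J2=25, J3=3, J4=13, J5=7
Average turnaround = (7+25+3+13+7) / 5 = 55/5 = 11.00

11.00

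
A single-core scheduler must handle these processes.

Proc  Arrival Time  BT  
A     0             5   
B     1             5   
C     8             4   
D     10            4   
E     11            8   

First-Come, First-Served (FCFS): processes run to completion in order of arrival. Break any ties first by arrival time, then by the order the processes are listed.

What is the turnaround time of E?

Schedule: | A 0-5 | B 5-10 | C 10-14 | D 14-18 | E 18-26 |
Completion: A=5  B=10  C=14  D=18  E=26
Turnaround(E) = completion − arrival = 26 − 11 = 15

15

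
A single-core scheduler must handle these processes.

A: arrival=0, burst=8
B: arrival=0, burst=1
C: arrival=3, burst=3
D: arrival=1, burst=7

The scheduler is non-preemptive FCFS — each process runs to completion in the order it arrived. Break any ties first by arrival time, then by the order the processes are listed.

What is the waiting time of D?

Gantt: | A 0-8 | B 8-9 | D 9-16 | C 16-19 |
Completion: A=8  B=9  C=19  D=16
Waiting(D) = turnaround − burst = 15 − 7 = 8

8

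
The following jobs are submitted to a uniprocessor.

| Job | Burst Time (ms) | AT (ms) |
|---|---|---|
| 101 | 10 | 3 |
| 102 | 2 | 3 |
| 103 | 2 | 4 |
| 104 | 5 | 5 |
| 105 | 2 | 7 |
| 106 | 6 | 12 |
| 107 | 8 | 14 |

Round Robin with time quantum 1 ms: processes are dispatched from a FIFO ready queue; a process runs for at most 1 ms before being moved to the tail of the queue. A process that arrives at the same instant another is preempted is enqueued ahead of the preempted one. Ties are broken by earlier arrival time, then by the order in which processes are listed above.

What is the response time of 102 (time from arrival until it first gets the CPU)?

Schedule: | idle 0-3 | 101 3-4 | 102 4-5 | 103 5-6 | 101 6-7 | 104 7-8 | 102 8-9 | 103 9-10 | 105 10-11 | 101 11-12 | 104 12-13 | 105 13-14 | 106 14-15 | 101 15-16 | 104 16-17 | 107 17-18 | 106 18-19 | 101 19-20 | 104 20-21 | 107 21-22 | 106 22-23 | 101 23-24 | 104 24-25 | 107 25-26 | 106 26-27 | 101 27-28 | 107 28-29 | 106 29-30 | 101 30-31 | 107 31-32 | 106 32-33 | 101 33-34 | 107 34-35 | 101 35-36 | 107 36-38 |
Completion: 101=36  102=9  103=10  104=25  105=14  106=33  107=38
Turnaround (C−A): 101=33  102=6  103=6  104=20  105=7  106=21  107=24
Response(102) = first start − arrival = 4 − 3 = 1

1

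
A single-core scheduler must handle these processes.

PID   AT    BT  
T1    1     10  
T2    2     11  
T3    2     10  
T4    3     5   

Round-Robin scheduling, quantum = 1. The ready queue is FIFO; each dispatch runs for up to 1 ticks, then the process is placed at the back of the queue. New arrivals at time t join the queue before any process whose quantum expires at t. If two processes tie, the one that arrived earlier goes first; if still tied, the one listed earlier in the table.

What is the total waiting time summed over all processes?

Timeline: | idle 0-1 | T1 1-2 | T2 2-3 | T3 3-4 | T1 4-5 | T4 5-6 | T2 6-7 | T3 7-8 | T1 8-9 | T4 9-10 | T2 10-11 | T3 11-12 | T1 12-13 | T4 13-14 | T2 14-15 | T3 15-16 | T1 16-17 | T4 17-18 | T2 18-19 | T3 19-20 | T1 20-21 | T4 21-22 | T2 22-23 | T3 23-24 | T1 24-25 | T2 25-26 | T3 26-27 | T1 27-28 | T2 28-29 | T3 29-30 | T1 30-31 | T2 31-32 | T3 32-33 | T1 33-34 | T2 34-35 | T3 35-36 | T2 36-37 |
Completion: T1=34  T2=37  T3=36  T4=22
Turnaround (C−A): T1=33  T2=35  T3=34  T4=19
Waiting = turnaround − burst: T1=23, T2=24, T3=24, T4=14
Total waiting = 23 + 24 + 24 + 14 = 85

85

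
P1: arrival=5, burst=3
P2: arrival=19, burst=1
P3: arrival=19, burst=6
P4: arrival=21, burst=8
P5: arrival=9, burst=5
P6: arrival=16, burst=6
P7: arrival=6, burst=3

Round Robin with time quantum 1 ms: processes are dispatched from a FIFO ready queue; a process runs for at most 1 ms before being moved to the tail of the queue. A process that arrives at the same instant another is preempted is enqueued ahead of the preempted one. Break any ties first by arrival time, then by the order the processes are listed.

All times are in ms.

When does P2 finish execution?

Timeline: | idle 0-5 | P1 5-6 | P7 6-7 | P1 7-8 | P7 8-9 | P1 9-10 | P5 10-11 | P7 11-12 | P5 12-16 | P6 16-19 | P2 19-20 | P3 20-21 | P6 21-22 | P4 22-23 | P3 23-24 | P6 24-25 | P4 25-26 | P3 26-27 | P6 27-28 | P4 28-29 | P3 29-30 | P4 30-31 | P3 31-32 | P4 32-33 | P3 33-34 | P4 34-37 |
Completion: P1=10  P2=20  P3=34  P4=37  P5=16  P6=28  P7=12
Turnaround (C−A): P1=5  P2=1  P3=15  P4=16  P5=7  P6=12  P7=6

20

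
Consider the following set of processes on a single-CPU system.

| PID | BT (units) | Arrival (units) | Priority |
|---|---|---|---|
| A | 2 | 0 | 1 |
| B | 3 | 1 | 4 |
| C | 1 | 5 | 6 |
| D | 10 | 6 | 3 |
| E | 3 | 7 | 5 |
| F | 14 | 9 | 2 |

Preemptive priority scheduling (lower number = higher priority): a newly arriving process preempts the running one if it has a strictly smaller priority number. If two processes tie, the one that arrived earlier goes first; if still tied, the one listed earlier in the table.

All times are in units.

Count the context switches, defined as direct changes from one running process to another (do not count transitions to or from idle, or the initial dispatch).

6

Timeline: | A 0-2 | B 2-5 | C 5-6 | D 6-9 | F 9-23 | D 23-30 | E 30-33 |
Completion: A=2  B=5  C=6  D=30  E=33  F=23
Turnaround (C−A): A=2  B=4  C=1  D=24  E=26  F=14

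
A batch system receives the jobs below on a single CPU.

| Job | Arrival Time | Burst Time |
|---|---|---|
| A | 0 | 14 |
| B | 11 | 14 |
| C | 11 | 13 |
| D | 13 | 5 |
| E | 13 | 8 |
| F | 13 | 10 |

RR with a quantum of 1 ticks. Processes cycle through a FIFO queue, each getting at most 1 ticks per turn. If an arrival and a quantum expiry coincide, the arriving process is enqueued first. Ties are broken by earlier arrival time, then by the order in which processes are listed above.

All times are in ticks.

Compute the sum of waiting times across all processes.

Timeline: | A 0-11 | B 11-12 | C 12-13 | A 13-14 | B 14-15 | D 15-16 | E 16-17 | F 17-18 | C 18-19 | A 19-20 | B 20-21 | D 21-22 | E 22-23 | F 23-24 | C 24-25 | A 25-26 | B 26-27 | D 27-28 | E 28-29 | F 29-30 | C 30-31 | B 31-32 | D 32-33 | E 33-34 | F 34-35 | C 35-36 | B 36-37 | D 37-38 | E 38-39 | F 39-40 | C 40-41 | B 41-42 | E 42-43 | F 43-44 | C 44-45 | B 45-46 | E 46-47 | F 47-48 | C 48-49 | B 49-50 | E 50-51 | F 51-52 | C 52-53 | B 53-54 | F 54-55 | C 55-56 | B 56-57 | F 57-58 | C 58-59 | B 59-60 | C 60-61 | B 61-62 | C 62-63 | B 63-64 |
Completion: A=26  B=64  C=63  D=38  E=51  F=58
Turnaround (C−A): A=26  B=53  C=52  D=25  E=38  F=45
Waiting = turnaround − burst: A=12, B=39, C=39, D=20, E=30, F=35
Total waiting = 12 + 39 + 39 + 20 + 30 + 35 = 175

175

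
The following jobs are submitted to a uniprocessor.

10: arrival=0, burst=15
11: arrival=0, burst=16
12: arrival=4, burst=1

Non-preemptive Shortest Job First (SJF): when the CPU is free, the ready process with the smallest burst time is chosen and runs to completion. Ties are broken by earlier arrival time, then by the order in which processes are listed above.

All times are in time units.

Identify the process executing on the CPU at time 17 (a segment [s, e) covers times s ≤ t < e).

11

Timeline: | 10 0-15 | 12 15-16 | 11 16-32 |
Completion: 10=15  11=32  12=16
Turnaround (C−A): 10=15  11=32  12=12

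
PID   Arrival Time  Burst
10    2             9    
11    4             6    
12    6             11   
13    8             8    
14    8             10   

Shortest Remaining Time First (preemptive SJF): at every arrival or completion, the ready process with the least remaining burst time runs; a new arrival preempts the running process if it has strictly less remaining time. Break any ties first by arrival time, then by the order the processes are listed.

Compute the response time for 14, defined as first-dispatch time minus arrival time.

17

Timeline: | idle 0-2 | 10 2-4 | 11 4-10 | 10 10-17 | 13 17-25 | 14 25-35 | 12 35-46 |
Completion: 10=17  11=10  12=46  13=25  14=35
Turnaround (C−A): 10=15  11=6  12=40  13=17  14=27
Response(14) = first start − arrival = 25 − 8 = 17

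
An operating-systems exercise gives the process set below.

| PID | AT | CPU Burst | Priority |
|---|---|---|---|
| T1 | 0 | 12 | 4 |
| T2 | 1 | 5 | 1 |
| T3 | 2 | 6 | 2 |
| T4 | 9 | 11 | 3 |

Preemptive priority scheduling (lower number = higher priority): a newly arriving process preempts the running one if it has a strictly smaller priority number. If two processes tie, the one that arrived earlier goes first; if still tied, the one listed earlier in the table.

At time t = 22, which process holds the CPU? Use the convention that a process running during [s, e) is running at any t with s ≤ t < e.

T4

Schedule: | T1 0-1 | T2 1-6 | T3 6-12 | T4 12-23 | T1 23-34 |
Completion: T1=34  T2=6  T3=12  T4=23
Turnaround (C−A): T1=34  T2=5  T3=10  T4=14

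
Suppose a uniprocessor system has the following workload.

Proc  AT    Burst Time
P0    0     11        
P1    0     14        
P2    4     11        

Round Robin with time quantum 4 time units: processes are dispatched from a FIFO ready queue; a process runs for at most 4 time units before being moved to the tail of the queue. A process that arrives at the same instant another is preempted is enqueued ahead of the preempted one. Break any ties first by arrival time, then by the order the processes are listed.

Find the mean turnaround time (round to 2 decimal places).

31.00

Timeline: | P0 0-4 | P1 4-8 | P2 8-12 | P0 12-16 | P1 16-20 | P2 20-24 | P0 24-27 | P1 27-31 | P2 31-34 | P1 34-36 |
Completion: P0=27  P1=36  P2=34
Turnaround times: P0=27, P1=36, P2=30
Average turnaround = (27+36+30) / 3 = 93/3 = 31.00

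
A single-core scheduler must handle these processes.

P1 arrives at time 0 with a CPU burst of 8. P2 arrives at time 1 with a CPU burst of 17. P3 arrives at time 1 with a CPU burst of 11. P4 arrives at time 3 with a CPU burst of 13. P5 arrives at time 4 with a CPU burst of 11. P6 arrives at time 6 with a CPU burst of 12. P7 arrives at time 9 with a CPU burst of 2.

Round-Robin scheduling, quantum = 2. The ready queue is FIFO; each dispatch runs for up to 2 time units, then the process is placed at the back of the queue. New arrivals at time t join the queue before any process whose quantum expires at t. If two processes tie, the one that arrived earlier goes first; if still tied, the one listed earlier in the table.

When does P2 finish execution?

74

Schedule: | P1 0-2 | P2 2-4 | P3 4-6 | P1 6-8 | P4 8-10 | P5 10-12 | P2 12-14 | P6 14-16 | P3 16-18 | P1 18-20 | P7 20-22 | P4 22-24 | P5 24-26 | P2 26-28 | P6 28-30 | P3 30-32 | P1 32-34 | P4 34-36 | P5 36-38 | P2 38-40 | P6 40-42 | P3 42-44 | P4 44-46 | P5 46-48 | P2 48-50 | P6 50-52 | P3 52-54 | P4 54-56 | P5 56-58 | P2 58-60 | P6 60-62 | P3 62-63 | P4 63-65 | P5 65-66 | P2 66-68 | P6 68-70 | P4 70-71 | P2 71-74 |
Completion: P1=34  P2=74  P3=63  P4=71  P5=66  P6=70  P7=22
Turnaround (C−A): P1=34  P2=73  P3=62  P4=68  P5=62  P6=64  P7=13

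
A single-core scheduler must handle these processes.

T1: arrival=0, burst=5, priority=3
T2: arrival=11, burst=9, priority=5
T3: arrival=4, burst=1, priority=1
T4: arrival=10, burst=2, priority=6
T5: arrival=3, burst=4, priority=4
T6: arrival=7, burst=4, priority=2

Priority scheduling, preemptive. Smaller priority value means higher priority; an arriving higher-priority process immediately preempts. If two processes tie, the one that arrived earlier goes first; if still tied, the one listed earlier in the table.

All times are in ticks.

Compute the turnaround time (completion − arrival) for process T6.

Timeline: | T1 0-4 | T3 4-5 | T1 5-6 | T5 6-7 | T6 7-11 | T5 11-14 | T2 14-23 | T4 23-25 |
Completion: T1=6  T2=23  T3=5  T4=25  T5=14  T6=11
Turnaround(T6) = completion − arrival = 11 − 7 = 4

4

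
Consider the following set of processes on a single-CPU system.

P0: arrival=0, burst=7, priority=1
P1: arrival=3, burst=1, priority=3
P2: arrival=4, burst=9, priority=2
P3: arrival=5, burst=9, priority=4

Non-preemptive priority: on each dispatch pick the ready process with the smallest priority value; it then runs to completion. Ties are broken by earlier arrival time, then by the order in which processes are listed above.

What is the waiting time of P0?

Timeline: | P0 0-7 | P2 7-16 | P1 16-17 | P3 17-26 |
Completion: P0=7  P1=17  P2=16  P3=26
Waiting(P0) = turnaround − burst = 7 − 7 = 0

0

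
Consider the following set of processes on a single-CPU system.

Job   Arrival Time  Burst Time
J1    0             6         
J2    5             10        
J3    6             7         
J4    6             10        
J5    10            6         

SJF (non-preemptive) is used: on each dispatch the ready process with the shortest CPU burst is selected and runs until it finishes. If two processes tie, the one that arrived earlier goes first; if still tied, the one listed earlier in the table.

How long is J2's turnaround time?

Schedule: | J1 0-6 | J3 6-13 | J5 13-19 | J2 19-29 | J4 29-39 |
Completion: J1=6  J2=29  J3=13  J4=39  J5=19
Turnaround (C−A): J1=6  J2=24  J3=7  J4=33  J5=9
Turnaround(J2) = completion − arrival = 29 − 5 = 24

24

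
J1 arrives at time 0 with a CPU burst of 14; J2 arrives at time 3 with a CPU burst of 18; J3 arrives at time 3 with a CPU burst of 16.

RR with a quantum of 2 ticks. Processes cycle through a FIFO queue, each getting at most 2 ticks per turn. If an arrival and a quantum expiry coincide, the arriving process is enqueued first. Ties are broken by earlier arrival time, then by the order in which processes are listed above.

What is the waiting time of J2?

27

Schedule: | J1 0-4 | J2 4-6 | J3 6-8 | J1 8-10 | J2 10-12 | J3 12-14 | J1 14-16 | J2 16-18 | J3 18-20 | J1 20-22 | J2 22-24 | J3 24-26 | J1 26-28 | J2 28-30 | J3 30-32 | J1 32-34 | J2 34-36 | J3 36-38 | J2 38-40 | J3 40-42 | J2 42-44 | J3 44-46 | J2 46-48 |
Completion: J1=34  J2=48  J3=46
Turnaround (C−A): J1=34  J2=45  J3=43
Waiting(J2) = turnaround − burst = 45 − 18 = 27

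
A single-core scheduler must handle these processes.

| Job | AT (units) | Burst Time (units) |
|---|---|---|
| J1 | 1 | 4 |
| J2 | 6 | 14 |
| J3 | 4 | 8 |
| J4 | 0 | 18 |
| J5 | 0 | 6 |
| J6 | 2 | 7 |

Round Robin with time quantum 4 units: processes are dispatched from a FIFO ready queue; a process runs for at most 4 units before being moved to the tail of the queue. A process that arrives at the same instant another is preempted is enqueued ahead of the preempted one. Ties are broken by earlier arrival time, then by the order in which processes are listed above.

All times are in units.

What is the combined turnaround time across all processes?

211

Gantt: | J4 0-4 | J5 4-8 | J1 8-12 | J6 12-16 | J3 16-20 | J4 20-24 | J2 24-28 | J5 28-30 | J6 30-33 | J3 33-37 | J4 37-41 | J2 41-45 | J4 45-49 | J2 49-53 | J4 53-55 | J2 55-57 |
Completion: J1=12  J2=57  J3=37  J4=55  J5=30  J6=33
Turnaround = completion − arrival: J1=11, J2=51, J3=33, J4=55, J5=30, J6=31
Total turnaround = 11 + 51 + 33 + 55 + 30 + 31 = 211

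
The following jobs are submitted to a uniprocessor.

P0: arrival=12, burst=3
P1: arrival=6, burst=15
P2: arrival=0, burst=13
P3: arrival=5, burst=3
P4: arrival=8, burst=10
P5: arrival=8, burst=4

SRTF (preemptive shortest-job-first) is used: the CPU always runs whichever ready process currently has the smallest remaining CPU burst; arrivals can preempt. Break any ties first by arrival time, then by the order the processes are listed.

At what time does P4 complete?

33

Schedule: | P2 0-5 | P3 5-8 | P5 8-12 | P0 12-15 | P2 15-23 | P4 23-33 | P1 33-48 |
Completion: P0=15  P1=48  P2=23  P3=8  P4=33  P5=12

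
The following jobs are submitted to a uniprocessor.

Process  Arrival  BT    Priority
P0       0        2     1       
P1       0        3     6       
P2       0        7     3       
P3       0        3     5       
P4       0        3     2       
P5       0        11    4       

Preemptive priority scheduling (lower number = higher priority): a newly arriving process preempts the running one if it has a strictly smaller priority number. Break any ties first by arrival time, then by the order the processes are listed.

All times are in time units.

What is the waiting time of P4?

Schedule: | P0 0-2 | P4 2-5 | P2 5-12 | P5 12-23 | P3 23-26 | P1 26-29 |
Completion: P0=2  P1=29  P2=12  P3=26  P4=5  P5=23
Turnaround (C−A): P0=2  P1=29  P2=12  P3=26  P4=5  P5=23
Waiting(P4) = turnaround − burst = 5 − 3 = 2

2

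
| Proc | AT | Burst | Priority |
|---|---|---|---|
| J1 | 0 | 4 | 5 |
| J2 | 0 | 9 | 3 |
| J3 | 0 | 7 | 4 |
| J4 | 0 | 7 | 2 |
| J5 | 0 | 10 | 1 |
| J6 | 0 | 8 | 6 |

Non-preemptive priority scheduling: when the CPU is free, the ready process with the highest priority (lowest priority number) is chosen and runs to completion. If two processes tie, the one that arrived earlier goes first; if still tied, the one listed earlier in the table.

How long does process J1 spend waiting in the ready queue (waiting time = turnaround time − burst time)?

33

Timeline: | J5 0-10 | J4 10-17 | J2 17-26 | J3 26-33 | J1 33-37 | J6 37-45 |
Completion: J1=37  J2=26  J3=33  J4=17  J5=10  J6=45
Turnaround (C−A): J1=37  J2=26  J3=33  J4=17  J5=10  J6=45
Waiting(J1) = turnaround − burst = 37 − 4 = 33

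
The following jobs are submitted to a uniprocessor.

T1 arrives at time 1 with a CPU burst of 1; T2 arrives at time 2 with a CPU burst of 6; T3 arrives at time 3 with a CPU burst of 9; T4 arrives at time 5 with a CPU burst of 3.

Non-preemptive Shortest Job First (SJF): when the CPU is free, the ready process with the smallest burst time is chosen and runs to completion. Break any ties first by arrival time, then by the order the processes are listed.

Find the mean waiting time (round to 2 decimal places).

Timeline: | idle 0-1 | T1 1-2 | T2 2-8 | T4 8-11 | T3 11-20 |
Completion: T1=2  T2=8  T3=20  T4=11
Turnaround (C−A): T1=1  T2=6  T3=17  T4=6
Waiting times: T1=0, T2=0, T3=8, T4=3
Average waiting = (0+0+8+3) / 4 = 11/4 = 2.75

2.75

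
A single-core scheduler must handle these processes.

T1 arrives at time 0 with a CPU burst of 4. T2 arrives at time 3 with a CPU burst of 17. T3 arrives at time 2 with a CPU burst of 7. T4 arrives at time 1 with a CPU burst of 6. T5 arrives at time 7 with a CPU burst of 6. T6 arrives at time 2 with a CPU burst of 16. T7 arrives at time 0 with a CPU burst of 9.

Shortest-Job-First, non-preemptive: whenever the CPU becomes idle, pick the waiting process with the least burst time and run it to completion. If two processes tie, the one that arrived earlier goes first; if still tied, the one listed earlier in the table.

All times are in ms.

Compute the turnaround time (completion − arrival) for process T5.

9

Gantt: | T1 0-4 | T4 4-10 | T5 10-16 | T3 16-23 | T7 23-32 | T6 32-48 | T2 48-65 |
Completion: T1=4  T2=65  T3=23  T4=10  T5=16  T6=48  T7=32
Turnaround (C−A): T1=4  T2=62  T3=21  T4=9  T5=9  T6=46  T7=32
Turnaround(T5) = completion − arrival = 16 − 7 = 9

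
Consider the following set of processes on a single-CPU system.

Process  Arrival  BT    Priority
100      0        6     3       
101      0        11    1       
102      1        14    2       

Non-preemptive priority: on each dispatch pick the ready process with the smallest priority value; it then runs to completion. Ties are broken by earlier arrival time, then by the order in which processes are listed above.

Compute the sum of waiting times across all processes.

Gantt: | 101 0-11 | 102 11-25 | 100 25-31 |
Completion: 100=31  101=11  102=25
Waiting = turnaround − burst: 100=25, 101=0, 102=10
Total waiting = 25 + 0 + 10 = 35

35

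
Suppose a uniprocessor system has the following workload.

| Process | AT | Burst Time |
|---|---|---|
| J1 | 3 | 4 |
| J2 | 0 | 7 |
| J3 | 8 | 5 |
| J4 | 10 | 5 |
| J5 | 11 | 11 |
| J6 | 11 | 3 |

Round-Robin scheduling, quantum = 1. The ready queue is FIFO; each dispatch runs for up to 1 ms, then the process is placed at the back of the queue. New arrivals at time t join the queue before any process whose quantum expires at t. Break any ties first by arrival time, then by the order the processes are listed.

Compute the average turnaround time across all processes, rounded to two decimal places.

15.50

Gantt: | J2 0-3 | J1 3-4 | J2 4-5 | J1 5-6 | J2 6-7 | J1 7-8 | J2 8-9 | J3 9-10 | J1 10-11 | J2 11-12 | J4 12-13 | J3 13-14 | J5 14-15 | J6 15-16 | J4 16-17 | J3 17-18 | J5 18-19 | J6 19-20 | J4 20-21 | J3 21-22 | J5 22-23 | J6 23-24 | J4 24-25 | J3 25-26 | J5 26-27 | J4 27-28 | J5 28-35 |
Completion: J1=11  J2=12  J3=26  J4=28  J5=35  J6=24
Turnaround (C−A): J1=8  J2=12  J3=18  J4=18  J5=24  J6=13
Turnaround times: J1=8, J2=12, J3=18, J4=18, J5=24, J6=13
Average turnaround = (8+12+18+18+24+13) / 6 = 93/6 = 15.50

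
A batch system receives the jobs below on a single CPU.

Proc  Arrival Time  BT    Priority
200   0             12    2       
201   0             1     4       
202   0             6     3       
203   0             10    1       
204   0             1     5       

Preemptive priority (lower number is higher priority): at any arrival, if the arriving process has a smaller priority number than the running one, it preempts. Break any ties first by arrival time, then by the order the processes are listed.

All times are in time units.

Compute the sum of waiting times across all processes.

Schedule: | 203 0-10 | 200 10-22 | 202 22-28 | 201 28-29 | 204 29-30 |
Completion: 200=22  201=29  202=28  203=10  204=30
Waiting = turnaround − burst: 200=10, 201=28, 202=22, 203=0, 204=29
Total waiting = 10 + 28 + 22 + 0 + 29 = 89

89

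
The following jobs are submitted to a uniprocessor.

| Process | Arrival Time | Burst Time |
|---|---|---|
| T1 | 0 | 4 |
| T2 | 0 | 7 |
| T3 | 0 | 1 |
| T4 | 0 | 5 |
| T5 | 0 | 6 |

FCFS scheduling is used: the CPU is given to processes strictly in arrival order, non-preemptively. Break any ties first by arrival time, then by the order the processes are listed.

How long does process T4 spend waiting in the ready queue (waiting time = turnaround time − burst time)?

Gantt: | T1 0-4 | T2 4-11 | T3 11-12 | T4 12-17 | T5 17-23 |
Completion: T1=4  T2=11  T3=12  T4=17  T5=23
Turnaround (C−A): T1=4  T2=11  T3=12  T4=17  T5=23
Waiting(T4) = turnaround − burst = 17 − 5 = 12

12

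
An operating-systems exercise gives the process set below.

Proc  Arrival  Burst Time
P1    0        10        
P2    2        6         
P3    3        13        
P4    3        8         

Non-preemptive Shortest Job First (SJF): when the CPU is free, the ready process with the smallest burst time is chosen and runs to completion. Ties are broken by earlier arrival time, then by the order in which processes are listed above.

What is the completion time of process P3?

Gantt: | P1 0-10 | P2 10-16 | P4 16-24 | P3 24-37 |
Completion: P1=10  P2=16  P3=37  P4=24
Turnaround (C−A): P1=10  P2=14  P3=34  P4=21

37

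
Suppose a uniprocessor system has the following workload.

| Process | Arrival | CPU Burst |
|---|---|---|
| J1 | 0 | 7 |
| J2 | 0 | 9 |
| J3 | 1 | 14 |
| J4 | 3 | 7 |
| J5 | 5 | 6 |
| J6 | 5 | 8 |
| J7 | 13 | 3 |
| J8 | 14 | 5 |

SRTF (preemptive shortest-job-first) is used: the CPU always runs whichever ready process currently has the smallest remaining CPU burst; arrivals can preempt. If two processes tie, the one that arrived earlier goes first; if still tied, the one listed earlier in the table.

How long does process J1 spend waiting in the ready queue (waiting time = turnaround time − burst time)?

0

Timeline: | J1 0-7 | J5 7-13 | J7 13-16 | J8 16-21 | J4 21-28 | J6 28-36 | J2 36-45 | J3 45-59 |
Completion: J1=7  J2=45  J3=59  J4=28  J5=13  J6=36  J7=16  J8=21
Waiting(J1) = turnaround − burst = 7 − 7 = 0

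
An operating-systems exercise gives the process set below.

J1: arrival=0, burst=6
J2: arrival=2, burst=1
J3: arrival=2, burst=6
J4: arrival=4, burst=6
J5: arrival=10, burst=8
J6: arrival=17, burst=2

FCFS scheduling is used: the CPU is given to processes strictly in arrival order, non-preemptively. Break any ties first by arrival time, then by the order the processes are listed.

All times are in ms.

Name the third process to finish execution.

Timeline: | J1 0-6 | J2 6-7 | J3 7-13 | J4 13-19 | J5 19-27 | J6 27-29 |
Completion: J1=6  J2=7  J3=13  J4=19  J5=27  J6=29
Turnaround (C−A): J1=6  J2=5  J3=11  J4=15  J5=17  J6=12
Finish order: J1 → J2 → J3 → J4 → J5 → J6

J3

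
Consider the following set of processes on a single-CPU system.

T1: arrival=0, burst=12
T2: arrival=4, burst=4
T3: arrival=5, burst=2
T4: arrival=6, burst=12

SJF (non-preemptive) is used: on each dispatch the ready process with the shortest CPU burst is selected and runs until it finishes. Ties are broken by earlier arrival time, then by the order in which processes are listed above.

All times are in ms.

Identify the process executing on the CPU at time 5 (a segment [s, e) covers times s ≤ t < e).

Timeline: | T1 0-12 | T3 12-14 | T2 14-18 | T4 18-30 |
Completion: T1=12  T2=18  T3=14  T4=30

T1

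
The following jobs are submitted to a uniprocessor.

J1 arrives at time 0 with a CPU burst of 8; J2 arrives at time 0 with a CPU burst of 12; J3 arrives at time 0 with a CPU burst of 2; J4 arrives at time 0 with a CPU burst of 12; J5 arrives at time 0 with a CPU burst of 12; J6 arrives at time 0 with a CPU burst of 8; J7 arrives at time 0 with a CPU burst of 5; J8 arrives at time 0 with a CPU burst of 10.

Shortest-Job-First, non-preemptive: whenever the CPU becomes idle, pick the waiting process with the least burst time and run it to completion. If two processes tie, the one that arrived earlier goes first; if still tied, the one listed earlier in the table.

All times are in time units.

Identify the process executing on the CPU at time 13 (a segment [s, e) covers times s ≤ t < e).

J1

Timeline: | J3 0-2 | J7 2-7 | J1 7-15 | J6 15-23 | J8 23-33 | J2 33-45 | J4 45-57 | J5 57-69 |
Completion: J1=15  J2=45  J3=2  J4=57  J5=69  J6=23  J7=7  J8=33
Turnaround (C−A): J1=15  J2=45  J3=2  J4=57  J5=69  J6=23  J7=7  J8=33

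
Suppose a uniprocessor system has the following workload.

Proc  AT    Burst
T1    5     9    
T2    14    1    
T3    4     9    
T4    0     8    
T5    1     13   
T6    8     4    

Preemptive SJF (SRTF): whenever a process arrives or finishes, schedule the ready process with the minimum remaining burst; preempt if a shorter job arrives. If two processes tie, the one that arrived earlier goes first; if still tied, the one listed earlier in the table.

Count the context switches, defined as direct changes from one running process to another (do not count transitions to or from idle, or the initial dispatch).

6

Schedule: | T4 0-8 | T6 8-12 | T3 12-14 | T2 14-15 | T3 15-22 | T1 22-31 | T5 31-44 |
Completion: T1=31  T2=15  T3=22  T4=8  T5=44  T6=12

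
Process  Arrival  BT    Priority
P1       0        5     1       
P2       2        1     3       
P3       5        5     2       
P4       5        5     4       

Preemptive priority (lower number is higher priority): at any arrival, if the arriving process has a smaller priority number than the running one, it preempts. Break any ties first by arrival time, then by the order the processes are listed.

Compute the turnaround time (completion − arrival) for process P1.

5

Schedule: | P1 0-5 | P3 5-10 | P2 10-11 | P4 11-16 |
Completion: P1=5  P2=11  P3=10  P4=16
Turnaround(P1) = completion − arrival = 5 − 0 = 5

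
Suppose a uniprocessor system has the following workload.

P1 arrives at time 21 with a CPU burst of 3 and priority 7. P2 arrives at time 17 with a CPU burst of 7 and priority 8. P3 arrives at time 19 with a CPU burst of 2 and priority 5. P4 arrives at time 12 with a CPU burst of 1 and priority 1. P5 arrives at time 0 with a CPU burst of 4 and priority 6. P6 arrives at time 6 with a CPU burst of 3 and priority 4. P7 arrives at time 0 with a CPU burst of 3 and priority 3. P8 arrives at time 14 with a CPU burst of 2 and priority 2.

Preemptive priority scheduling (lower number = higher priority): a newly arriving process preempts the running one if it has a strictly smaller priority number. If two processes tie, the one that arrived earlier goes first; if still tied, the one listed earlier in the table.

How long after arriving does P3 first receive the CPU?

Schedule: | P7 0-3 | P5 3-6 | P6 6-9 | P5 9-10 | idle 10-12 | P4 12-13 | idle 13-14 | P8 14-16 | idle 16-17 | P2 17-19 | P3 19-21 | P1 21-24 | P2 24-29 |
Completion: P1=24  P2=29  P3=21  P4=13  P5=10  P6=9  P7=3  P8=16
Turnaround (C−A): P1=3  P2=12  P3=2  P4=1  P5=10  P6=3  P7=3  P8=2
Response(P3) = first start − arrival = 19 − 19 = 0

0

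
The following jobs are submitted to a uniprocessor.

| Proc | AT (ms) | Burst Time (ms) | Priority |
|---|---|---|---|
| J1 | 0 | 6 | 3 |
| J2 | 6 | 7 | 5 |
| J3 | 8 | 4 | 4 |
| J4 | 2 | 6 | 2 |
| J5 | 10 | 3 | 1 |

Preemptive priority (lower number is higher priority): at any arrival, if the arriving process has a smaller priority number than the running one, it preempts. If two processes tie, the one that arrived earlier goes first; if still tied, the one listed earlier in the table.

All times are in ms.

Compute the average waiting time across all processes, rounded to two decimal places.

Gantt: | J1 0-2 | J4 2-8 | J1 8-10 | J5 10-13 | J1 13-15 | J3 15-19 | J2 19-26 |
Completion: J1=15  J2=26  J3=19  J4=8  J5=13
Waiting times: J1=9, J2=13, J3=7, J4=0, J5=0
Average waiting = (9+13+7+0+0) / 5 = 29/5 = 5.80

5.80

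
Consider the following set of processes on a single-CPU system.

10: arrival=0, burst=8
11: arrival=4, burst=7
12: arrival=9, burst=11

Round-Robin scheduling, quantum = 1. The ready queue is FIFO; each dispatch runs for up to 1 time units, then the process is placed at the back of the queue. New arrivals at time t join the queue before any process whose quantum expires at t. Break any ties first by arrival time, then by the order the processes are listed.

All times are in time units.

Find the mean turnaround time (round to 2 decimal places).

Timeline: | 10 0-4 | 11 4-5 | 10 5-6 | 11 6-7 | 10 7-8 | 11 8-9 | 10 9-10 | 12 10-11 | 11 11-12 | 10 12-13 | 12 13-14 | 11 14-15 | 12 15-16 | 11 16-17 | 12 17-18 | 11 18-19 | 12 19-26 |
Completion: 10=13  11=19  12=26
Turnaround (C−A): 10=13  11=15  12=17
Turnaround times: 10=13, 11=15, 12=17
Average turnaround = (13+15+17) / 3 = 45/3 = 15.00

15.00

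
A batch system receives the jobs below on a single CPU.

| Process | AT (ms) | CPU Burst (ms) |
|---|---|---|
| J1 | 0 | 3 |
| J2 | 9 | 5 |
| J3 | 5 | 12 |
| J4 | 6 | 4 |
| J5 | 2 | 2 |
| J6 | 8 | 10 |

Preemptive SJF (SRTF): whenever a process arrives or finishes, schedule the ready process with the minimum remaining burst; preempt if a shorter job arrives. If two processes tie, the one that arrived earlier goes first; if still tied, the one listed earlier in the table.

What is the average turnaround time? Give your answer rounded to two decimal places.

Gantt: | J1 0-3 | J5 3-5 | J3 5-6 | J4 6-10 | J2 10-15 | J6 15-25 | J3 25-36 |
Completion: J1=3  J2=15  J3=36  J4=10  J5=5  J6=25
Turnaround times: J1=3, J2=6, J3=31, J4=4, J5=3, J6=17
Average turnaround = (3+6+31+4+3+17) / 6 = 64/6 = 10.67

10.67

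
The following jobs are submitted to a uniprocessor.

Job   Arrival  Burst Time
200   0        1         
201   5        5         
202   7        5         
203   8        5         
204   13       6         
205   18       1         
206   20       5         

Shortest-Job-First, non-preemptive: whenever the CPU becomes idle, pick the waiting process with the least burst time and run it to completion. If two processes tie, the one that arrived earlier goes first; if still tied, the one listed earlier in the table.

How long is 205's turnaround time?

Schedule: | 200 0-1 | idle 1-5 | 201 5-10 | 202 10-15 | 203 15-20 | 205 20-21 | 206 21-26 | 204 26-32 |
Completion: 200=1  201=10  202=15  203=20  204=32  205=21  206=26
Turnaround (C−A): 200=1  201=5  202=8  203=12  204=19  205=3  206=6
Turnaround(205) = completion − arrival = 21 − 18 = 3

3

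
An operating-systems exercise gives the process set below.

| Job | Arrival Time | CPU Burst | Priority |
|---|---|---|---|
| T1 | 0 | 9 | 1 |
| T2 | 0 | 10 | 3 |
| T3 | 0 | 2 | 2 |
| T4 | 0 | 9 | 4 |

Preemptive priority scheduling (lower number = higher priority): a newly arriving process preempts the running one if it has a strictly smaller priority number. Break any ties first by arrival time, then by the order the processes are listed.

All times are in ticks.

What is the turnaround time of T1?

Gantt: | T1 0-9 | T3 9-11 | T2 11-21 | T4 21-30 |
Completion: T1=9  T2=21  T3=11  T4=30
Turnaround (C−A): T1=9  T2=21  T3=11  T4=30
Turnaround(T1) = completion − arrival = 9 − 0 = 9

9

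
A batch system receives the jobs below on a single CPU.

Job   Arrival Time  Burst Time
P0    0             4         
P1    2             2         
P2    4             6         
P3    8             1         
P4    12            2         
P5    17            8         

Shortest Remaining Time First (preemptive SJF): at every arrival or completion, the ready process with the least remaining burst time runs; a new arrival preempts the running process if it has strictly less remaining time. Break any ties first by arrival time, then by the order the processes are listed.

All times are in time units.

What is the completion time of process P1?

6

Schedule: | P0 0-4 | P1 4-6 | P2 6-8 | P3 8-9 | P2 9-13 | P4 13-15 | idle 15-17 | P5 17-25 |
Completion: P0=4  P1=6  P2=13  P3=9  P4=15  P5=25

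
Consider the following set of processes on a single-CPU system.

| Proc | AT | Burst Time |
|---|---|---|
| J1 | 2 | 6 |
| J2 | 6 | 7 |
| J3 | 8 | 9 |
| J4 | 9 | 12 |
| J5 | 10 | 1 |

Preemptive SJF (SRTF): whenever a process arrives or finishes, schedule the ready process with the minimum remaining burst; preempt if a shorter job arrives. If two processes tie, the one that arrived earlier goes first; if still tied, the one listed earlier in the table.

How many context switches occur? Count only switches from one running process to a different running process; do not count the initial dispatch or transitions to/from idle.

Timeline: | idle 0-2 | J1 2-8 | J2 8-10 | J5 10-11 | J2 11-16 | J3 16-25 | J4 25-37 |
Completion: J1=8  J2=16  J3=25  J4=37  J5=11
Turnaround (C−A): J1=6  J2=10  J3=17  J4=28  J5=1

5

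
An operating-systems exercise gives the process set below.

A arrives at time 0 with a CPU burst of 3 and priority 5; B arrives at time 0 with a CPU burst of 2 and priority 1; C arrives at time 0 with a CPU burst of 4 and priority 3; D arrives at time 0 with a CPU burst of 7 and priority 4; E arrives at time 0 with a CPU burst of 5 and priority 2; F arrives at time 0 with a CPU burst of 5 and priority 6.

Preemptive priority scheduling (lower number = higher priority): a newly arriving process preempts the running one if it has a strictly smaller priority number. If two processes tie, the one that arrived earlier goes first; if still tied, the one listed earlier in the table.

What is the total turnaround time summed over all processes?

85

Gantt: | B 0-2 | E 2-7 | C 7-11 | D 11-18 | A 18-21 | F 21-26 |
Completion: A=21  B=2  C=11  D=18  E=7  F=26
Turnaround (C−A): A=21  B=2  C=11  D=18  E=7  F=26
Turnaround = completion − arrival: A=21, B=2, C=11, D=18, E=7, F=26
Total turnaround = 21 + 2 + 11 + 18 + 7 + 26 = 85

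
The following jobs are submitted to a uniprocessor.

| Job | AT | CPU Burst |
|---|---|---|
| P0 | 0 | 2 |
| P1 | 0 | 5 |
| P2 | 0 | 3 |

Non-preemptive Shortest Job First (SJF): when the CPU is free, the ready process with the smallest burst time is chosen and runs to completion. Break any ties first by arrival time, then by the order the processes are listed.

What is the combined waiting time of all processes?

Gantt: | P0 0-2 | P2 2-5 | P1 5-10 |
Completion: P0=2  P1=10  P2=5
Turnaround (C−A): P0=2  P1=10  P2=5
Waiting = turnaround − burst: P0=0, P1=5, P2=2
Total waiting = 0 + 5 + 2 = 7

7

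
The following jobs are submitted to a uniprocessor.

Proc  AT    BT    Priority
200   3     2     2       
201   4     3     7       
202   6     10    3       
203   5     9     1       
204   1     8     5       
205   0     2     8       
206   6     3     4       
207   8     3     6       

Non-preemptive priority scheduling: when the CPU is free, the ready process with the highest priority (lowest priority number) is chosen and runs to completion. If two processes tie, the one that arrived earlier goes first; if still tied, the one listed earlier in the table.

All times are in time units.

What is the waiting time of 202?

Gantt: | 205 0-2 | 204 2-10 | 203 10-19 | 200 19-21 | 202 21-31 | 206 31-34 | 207 34-37 | 201 37-40 |
Completion: 200=21  201=40  202=31  203=19  204=10  205=2  206=34  207=37
Turnaround (C−A): 200=18  201=36  202=25  203=14  204=9  205=2  206=28  207=29
Waiting(202) = turnaround − burst = 25 − 10 = 15

15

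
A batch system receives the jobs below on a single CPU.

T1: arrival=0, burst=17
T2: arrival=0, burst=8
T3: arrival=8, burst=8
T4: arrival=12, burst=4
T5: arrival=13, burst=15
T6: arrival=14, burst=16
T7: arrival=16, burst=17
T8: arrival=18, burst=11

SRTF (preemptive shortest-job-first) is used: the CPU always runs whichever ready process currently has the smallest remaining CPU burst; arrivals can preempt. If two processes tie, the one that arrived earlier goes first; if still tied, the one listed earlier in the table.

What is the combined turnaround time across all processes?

Timeline: | T2 0-8 | T3 8-16 | T4 16-20 | T8 20-31 | T5 31-46 | T6 46-62 | T1 62-79 | T7 79-96 |
Completion: T1=79  T2=8  T3=16  T4=20  T5=46  T6=62  T7=96  T8=31
Turnaround (C−A): T1=79  T2=8  T3=8  T4=8  T5=33  T6=48  T7=80  T8=13
Turnaround = completion − arrival: T1=79, T2=8, T3=8, T4=8, T5=33, T6=48, T7=80, T8=13
Total turnaround = 79 + 8 + 8 + 8 + 33 + 48 + 80 + 13 = 277

277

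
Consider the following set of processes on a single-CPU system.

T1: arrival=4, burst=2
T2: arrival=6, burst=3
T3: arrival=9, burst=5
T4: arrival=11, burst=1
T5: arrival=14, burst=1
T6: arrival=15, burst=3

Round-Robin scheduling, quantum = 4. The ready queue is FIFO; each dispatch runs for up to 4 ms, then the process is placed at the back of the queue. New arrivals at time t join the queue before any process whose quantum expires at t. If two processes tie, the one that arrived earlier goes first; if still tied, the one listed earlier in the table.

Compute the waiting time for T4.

2

Timeline: | idle 0-4 | T1 4-6 | T2 6-9 | T3 9-13 | T4 13-14 | T3 14-15 | T5 15-16 | T6 16-19 |
Completion: T1=6  T2=9  T3=15  T4=14  T5=16  T6=19
Turnaround (C−A): T1=2  T2=3  T3=6  T4=3  T5=2  T6=4
Waiting(T4) = turnaround − burst = 3 − 1 = 2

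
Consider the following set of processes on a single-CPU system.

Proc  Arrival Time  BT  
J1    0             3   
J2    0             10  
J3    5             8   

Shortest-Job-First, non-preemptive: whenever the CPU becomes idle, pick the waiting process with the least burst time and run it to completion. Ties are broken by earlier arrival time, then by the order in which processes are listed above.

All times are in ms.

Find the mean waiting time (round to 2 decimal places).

Timeline: | J1 0-3 | J2 3-13 | J3 13-21 |
Completion: J1=3  J2=13  J3=21
Turnaround (C−A): J1=3  J2=13  J3=16
Waiting times: J1=0, J2=3, J3=8
Average waiting = (0+3+8) / 3 = 11/3 = 3.67

3.67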